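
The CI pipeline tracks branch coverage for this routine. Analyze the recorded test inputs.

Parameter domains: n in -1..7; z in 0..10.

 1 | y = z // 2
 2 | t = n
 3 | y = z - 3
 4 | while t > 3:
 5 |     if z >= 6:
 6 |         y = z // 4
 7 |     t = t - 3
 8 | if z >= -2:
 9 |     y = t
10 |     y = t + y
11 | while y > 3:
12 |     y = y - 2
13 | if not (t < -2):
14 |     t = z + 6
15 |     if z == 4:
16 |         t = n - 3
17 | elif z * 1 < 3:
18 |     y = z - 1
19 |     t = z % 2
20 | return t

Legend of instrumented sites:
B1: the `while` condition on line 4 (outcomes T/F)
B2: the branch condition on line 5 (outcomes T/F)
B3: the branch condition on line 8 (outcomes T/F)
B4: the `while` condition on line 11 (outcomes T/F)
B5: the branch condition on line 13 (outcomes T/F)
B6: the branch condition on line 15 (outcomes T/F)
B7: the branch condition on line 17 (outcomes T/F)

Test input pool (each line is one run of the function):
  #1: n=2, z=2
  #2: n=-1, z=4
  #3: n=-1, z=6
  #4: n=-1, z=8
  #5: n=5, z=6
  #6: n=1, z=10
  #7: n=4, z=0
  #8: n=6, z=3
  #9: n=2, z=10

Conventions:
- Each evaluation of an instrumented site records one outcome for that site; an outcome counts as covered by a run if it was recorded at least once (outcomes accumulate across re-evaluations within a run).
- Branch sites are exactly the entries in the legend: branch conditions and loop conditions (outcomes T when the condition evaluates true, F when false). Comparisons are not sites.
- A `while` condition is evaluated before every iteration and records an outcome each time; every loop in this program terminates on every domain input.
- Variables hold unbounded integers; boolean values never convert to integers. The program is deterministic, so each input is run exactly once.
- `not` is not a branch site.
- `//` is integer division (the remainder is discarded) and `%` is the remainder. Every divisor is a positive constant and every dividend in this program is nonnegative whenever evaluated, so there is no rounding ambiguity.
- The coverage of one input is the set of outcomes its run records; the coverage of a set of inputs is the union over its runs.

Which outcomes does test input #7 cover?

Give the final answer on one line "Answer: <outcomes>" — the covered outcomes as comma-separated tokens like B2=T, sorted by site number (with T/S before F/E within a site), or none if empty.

Event log for input #7 (n=4, z=0):
  B1->T, B2->F, B1->F, B3->T, B4->F, B5->T, B6->F
deduplicating events, the covered set is: B1=T, B1=F, B2=F, B3=T, B4=F, B5=T, B6=F

Answer: B1=T, B1=F, B2=F, B3=T, B4=F, B5=T, B6=F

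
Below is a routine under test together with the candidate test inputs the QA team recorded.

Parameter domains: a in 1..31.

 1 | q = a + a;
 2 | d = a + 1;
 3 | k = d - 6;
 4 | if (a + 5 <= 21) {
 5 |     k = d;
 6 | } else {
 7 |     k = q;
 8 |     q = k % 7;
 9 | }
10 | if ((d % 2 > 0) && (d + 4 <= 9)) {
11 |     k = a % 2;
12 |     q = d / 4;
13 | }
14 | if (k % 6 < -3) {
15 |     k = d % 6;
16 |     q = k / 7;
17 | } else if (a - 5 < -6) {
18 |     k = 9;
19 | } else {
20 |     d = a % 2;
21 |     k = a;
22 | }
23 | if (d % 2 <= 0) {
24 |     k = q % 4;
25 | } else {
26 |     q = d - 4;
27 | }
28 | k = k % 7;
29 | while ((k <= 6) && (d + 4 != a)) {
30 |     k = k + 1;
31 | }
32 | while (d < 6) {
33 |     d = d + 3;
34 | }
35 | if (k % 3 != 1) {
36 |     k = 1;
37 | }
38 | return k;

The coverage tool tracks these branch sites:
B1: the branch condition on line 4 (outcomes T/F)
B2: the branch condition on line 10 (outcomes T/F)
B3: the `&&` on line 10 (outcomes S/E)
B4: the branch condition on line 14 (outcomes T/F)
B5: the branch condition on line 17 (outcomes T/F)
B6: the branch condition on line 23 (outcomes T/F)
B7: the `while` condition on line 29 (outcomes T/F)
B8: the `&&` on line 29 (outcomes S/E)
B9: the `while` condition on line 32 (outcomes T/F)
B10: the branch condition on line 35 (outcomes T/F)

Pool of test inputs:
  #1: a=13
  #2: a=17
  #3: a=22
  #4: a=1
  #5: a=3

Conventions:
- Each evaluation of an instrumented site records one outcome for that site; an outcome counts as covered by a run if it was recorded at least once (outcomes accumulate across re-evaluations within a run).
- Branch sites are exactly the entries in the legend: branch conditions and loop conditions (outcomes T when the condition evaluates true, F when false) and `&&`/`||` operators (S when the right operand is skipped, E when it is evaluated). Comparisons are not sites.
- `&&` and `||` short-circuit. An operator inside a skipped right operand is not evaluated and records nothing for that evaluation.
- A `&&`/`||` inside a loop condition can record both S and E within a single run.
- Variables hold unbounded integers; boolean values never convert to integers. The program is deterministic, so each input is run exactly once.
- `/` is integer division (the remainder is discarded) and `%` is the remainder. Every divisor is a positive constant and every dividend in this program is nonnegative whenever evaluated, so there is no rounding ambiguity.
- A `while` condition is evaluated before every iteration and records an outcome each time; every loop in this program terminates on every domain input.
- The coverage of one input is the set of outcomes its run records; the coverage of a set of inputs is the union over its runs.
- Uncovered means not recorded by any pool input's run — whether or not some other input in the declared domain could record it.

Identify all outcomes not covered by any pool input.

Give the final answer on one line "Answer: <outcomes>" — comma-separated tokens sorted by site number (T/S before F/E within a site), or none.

input #1, a=13: events B1->T, B3->S, B2->F, B4->F, B5->F, B6->F, B8->E, B7->T, B8->S, B7->F, B9->T, B9->T, B9->F, B10->F; outcomes B1=T, B2=F, B3=S, B4=F, B5=F, B6=F, B7=T, B7=F, B8=S, B8=E, B9=T, B9=F, B10=F
input #2, a=17: events B1->F, B3->S, B2->F, B4->F, B5->F, B6->F, B8->E, B7->T, B8->E, B7->T, B8->E, B7->T, B8->E, B7->T, ...; outcomes B1=F, B2=F, B3=S, B4=F, B5=F, B6=F, B7=T, B7=F, B8=S, B8=E, B9=T, B9=F, B10=F
input #3, a=22: events B1->F, B3->E, B2->F, B4->F, B5->F, B6->T, B8->E, B7->T, B8->E, B7->T, B8->E, B7->T, B8->E, B7->T, ...; outcomes B1=F, B2=F, B3=E, B4=F, B5=F, B6=T, B7=T, B7=F, B8=S, B8=E, B9=T, B9=F, B10=F
input #4, a=1: events B1->T, B3->S, B2->F, B4->F, B5->F, B6->F, B8->E, B7->T, B8->E, B7->T, B8->E, B7->T, B8->E, B7->T, ...; outcomes B1=T, B2=F, B3=S, B4=F, B5=F, B6=F, B7=T, B7=F, B8=S, B8=E, B9=T, B9=F, B10=F
input #5, a=3: events B1->T, B3->S, B2->F, B4->F, B5->F, B6->F, B8->E, B7->T, B8->E, B7->T, B8->E, B7->T, B8->E, B7->T, ...; outcomes B1=T, B2=F, B3=S, B4=F, B5=F, B6=F, B7=T, B7=F, B8=S, B8=E, B9=T, B9=F, B10=F
union over the pool: B1=T, B1=F, B2=F, B3=S, B3=E, B4=F, B5=F, B6=T, B6=F, B7=T, B7=F, B8=S, B8=E, B9=T, B9=F, B10=F
uncovered (4 of 20): B2=T, B4=T, B5=T, B10=T

Answer: B2=T, B4=T, B5=T, B10=T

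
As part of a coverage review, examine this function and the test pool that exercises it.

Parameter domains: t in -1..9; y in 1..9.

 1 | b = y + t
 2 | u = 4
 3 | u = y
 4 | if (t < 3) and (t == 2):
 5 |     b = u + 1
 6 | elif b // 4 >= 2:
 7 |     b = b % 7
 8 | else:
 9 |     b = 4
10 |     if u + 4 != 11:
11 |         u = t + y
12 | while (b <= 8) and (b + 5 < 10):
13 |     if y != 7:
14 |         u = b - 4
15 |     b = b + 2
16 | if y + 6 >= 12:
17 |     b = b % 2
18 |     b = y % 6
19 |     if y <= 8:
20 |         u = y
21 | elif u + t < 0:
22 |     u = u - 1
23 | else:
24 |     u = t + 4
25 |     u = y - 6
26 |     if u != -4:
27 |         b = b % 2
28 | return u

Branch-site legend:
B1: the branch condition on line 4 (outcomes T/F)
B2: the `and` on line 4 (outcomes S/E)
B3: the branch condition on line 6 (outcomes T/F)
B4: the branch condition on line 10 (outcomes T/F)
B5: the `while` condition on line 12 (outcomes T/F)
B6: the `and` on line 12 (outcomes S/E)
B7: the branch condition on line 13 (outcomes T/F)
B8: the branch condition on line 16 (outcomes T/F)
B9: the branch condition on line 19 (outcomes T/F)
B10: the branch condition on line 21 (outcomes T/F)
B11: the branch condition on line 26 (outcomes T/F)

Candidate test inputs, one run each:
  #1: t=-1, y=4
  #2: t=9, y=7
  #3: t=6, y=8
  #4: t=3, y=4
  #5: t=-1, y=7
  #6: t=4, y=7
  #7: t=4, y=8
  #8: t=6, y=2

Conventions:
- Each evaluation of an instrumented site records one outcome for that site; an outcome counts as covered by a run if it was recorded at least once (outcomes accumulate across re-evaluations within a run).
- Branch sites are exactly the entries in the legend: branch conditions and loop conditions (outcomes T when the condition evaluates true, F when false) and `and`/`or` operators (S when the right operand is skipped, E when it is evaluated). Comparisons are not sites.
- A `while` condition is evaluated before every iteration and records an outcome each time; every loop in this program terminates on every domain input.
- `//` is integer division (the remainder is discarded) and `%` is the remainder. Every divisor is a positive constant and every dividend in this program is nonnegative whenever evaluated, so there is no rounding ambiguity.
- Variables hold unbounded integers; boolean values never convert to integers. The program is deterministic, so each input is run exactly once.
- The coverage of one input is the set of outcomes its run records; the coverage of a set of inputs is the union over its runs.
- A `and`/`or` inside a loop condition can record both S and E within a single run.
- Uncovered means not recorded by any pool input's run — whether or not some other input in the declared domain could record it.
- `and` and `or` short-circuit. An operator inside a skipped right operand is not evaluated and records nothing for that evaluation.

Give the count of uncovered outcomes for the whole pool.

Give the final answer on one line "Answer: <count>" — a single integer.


#1 (t=-1, y=4) -> B2->E, B1->F, B3->F, B4->T, B6->E, B5->T, B7->T, B6->E, B5->F, B8->F, B10->T; covered: B1=F, B2=E, B3=F, B4=T, B5=T, B5=F, B6=E, B7=T, B8=F, B10=T
#2 (t=9, y=7) -> B2->S, B1->F, B3->T, B6->E, B5->T, B7->F, B6->E, B5->T, B7->F, B6->E, B5->F, B8->T, B9->T; covered: B1=F, B2=S, B3=T, B5=T, B5=F, B6=E, B7=F, B8=T, B9=T
#3 (t=6, y=8) -> B2->S, B1->F, B3->T, B6->E, B5->T, B7->T, B6->E, B5->T, B7->T, B6->E, B5->T, B7->T, B6->E, B5->F, ...; covered: B1=F, B2=S, B3=T, B5=T, B5=F, B6=E, B7=T, B8=T, B9=T
#4 (t=3, y=4) -> B2->S, B1->F, B3->F, B4->T, B6->E, B5->T, B7->T, B6->E, B5->F, B8->F, B10->F, B11->T; covered: B1=F, B2=S, B3=F, B4=T, B5=T, B5=F, B6=E, B7=T, B8=F, B10=F, B11=T
#5 (t=-1, y=7) -> B2->E, B1->F, B3->F, B4->F, B6->E, B5->T, B7->F, B6->E, B5->F, B8->T, B9->T; covered: B1=F, B2=E, B3=F, B4=F, B5=T, B5=F, B6=E, B7=F, B8=T, B9=T
#6 (t=4, y=7) -> B2->S, B1->F, B3->T, B6->E, B5->T, B7->F, B6->E, B5->F, B8->T, B9->T; covered: B1=F, B2=S, B3=T, B5=T, B5=F, B6=E, B7=F, B8=T, B9=T
#7 (t=4, y=8) -> B2->S, B1->F, B3->T, B6->E, B5->F, B8->T, B9->T; covered: B1=F, B2=S, B3=T, B5=F, B6=E, B8=T, B9=T
#8 (t=6, y=2) -> B2->S, B1->F, B3->T, B6->E, B5->T, B7->T, B6->E, B5->T, B7->T, B6->E, B5->F, B8->F, B10->F, B11->F; covered: B1=F, B2=S, B3=T, B5=T, B5=F, B6=E, B7=T, B8=F, B10=F, B11=F
union over the pool: B1=F, B2=S, B2=E, B3=T, B3=F, B4=T, B4=F, B5=T, B5=F, B6=E, B7=T, B7=F, B8=T, B8=F, B9=T, B10=T, B10=F, B11=T, B11=F
uncovered (3 of 22): B1=T, B6=S, B9=F
Answer: 3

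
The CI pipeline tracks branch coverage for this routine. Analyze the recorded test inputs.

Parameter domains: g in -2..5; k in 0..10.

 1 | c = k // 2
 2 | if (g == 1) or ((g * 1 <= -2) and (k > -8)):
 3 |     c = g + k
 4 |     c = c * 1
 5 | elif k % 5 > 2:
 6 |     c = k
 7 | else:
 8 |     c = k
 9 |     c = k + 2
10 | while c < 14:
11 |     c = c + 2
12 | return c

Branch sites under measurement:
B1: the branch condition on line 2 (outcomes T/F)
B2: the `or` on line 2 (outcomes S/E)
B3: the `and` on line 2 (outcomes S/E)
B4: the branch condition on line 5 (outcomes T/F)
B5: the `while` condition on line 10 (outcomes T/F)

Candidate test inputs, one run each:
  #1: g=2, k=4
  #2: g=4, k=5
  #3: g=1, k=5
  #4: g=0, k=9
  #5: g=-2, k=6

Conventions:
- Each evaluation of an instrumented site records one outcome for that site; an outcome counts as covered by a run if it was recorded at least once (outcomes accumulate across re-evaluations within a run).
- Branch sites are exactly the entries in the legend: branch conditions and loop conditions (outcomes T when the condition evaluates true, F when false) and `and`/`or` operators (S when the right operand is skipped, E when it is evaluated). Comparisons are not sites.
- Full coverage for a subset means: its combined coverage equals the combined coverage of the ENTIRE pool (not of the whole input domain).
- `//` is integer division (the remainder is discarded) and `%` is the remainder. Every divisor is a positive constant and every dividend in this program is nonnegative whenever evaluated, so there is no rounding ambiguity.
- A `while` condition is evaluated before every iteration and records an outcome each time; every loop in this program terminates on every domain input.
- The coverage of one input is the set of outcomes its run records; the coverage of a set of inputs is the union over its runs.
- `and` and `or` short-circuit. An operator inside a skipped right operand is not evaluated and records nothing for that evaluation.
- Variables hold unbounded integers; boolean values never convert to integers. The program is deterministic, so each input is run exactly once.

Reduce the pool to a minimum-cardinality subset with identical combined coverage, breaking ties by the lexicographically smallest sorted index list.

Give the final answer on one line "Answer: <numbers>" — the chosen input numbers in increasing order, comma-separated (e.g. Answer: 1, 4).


test 1 (g=2, k=4) fires B2->E, B3->S, B1->F, B4->T, B5->T, B5->T, B5->T, B5->T, B5->T, B5->F; hits B1=F, B2=E, B3=S, B4=T, B5=T, B5=F
test 2 (g=4, k=5) fires B2->E, B3->S, B1->F, B4->F, B5->T, B5->T, B5->T, B5->T, B5->F; hits B1=F, B2=E, B3=S, B4=F, B5=T, B5=F
test 3 (g=1, k=5) fires B2->S, B1->T, B5->T, B5->T, B5->T, B5->T, B5->F; hits B1=T, B2=S, B5=T, B5=F
test 4 (g=0, k=9) fires B2->E, B3->S, B1->F, B4->T, B5->T, B5->T, B5->T, B5->F; hits B1=F, B2=E, B3=S, B4=T, B5=T, B5=F
test 5 (g=-2, k=6) fires B2->E, B3->E, B1->T, B5->T, B5->T, B5->T, B5->T, B5->T, B5->F; hits B1=T, B2=E, B3=E, B5=T, B5=F
union over all inputs: B1=T, B1=F, B2=S, B2=E, B3=S, B3=E, B4=T, B4=F, B5=T, B5=F (10 outcomes)
no size-1 subset reaches all 10 outcomes (best union: 6/10)
no size-2 subset reaches all 10 outcomes (best union: 8/10)
no size-3 subset reaches all 10 outcomes (best union: 9/10)
size 4: inputs {1, 2, 3, 5} cover all 10 outcomes, and no lexicographically smaller subset of this size does
Answer: 1, 2, 3, 5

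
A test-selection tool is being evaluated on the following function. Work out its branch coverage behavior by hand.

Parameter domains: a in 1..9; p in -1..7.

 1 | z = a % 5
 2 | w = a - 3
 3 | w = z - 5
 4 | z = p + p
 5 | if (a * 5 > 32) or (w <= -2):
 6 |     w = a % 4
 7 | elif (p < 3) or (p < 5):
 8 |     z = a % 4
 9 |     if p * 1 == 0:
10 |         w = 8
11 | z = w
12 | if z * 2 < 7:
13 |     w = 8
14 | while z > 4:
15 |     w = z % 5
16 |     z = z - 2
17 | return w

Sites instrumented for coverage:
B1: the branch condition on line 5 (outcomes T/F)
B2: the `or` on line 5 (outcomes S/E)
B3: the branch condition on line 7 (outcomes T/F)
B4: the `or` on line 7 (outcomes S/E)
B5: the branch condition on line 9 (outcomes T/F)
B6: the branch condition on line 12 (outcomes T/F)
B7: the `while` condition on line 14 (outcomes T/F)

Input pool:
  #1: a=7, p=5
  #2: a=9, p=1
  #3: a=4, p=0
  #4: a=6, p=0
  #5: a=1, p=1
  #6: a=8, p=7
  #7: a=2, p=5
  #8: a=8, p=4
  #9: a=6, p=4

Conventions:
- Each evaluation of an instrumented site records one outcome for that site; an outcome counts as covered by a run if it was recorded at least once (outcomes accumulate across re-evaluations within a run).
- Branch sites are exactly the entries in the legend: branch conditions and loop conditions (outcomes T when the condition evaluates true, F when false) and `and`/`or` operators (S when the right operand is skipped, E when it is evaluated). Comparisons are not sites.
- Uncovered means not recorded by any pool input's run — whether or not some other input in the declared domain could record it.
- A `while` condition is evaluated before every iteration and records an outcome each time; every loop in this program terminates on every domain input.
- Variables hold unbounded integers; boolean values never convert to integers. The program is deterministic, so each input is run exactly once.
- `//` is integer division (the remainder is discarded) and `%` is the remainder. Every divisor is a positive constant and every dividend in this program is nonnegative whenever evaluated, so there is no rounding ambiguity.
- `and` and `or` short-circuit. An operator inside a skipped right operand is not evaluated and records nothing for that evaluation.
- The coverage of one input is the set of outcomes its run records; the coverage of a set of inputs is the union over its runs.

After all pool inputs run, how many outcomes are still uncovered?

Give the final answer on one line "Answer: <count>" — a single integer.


input #1 (a=7, p=5): events B2->S, B1->T, B6->T, B7->F; covers B1=T, B2=S, B6=T, B7=F
input #2 (a=9, p=1): events B2->S, B1->T, B6->T, B7->F; covers B1=T, B2=S, B6=T, B7=F
input #3 (a=4, p=0): events B2->E, B1->F, B4->S, B3->T, B5->T, B6->F, B7->T, B7->T, B7->F; covers B1=F, B2=E, B3=T, B4=S, B5=T, B6=F, B7=T, B7=F
input #4 (a=6, p=0): events B2->E, B1->T, B6->T, B7->F; covers B1=T, B2=E, B6=T, B7=F
input #5 (a=1, p=1): events B2->E, B1->T, B6->T, B7->F; covers B1=T, B2=E, B6=T, B7=F
input #6 (a=8, p=7): events B2->S, B1->T, B6->T, B7->F; covers B1=T, B2=S, B6=T, B7=F
input #7 (a=2, p=5): events B2->E, B1->T, B6->T, B7->F; covers B1=T, B2=E, B6=T, B7=F
input #8 (a=8, p=4): events B2->S, B1->T, B6->T, B7->F; covers B1=T, B2=S, B6=T, B7=F
input #9 (a=6, p=4): events B2->E, B1->T, B6->T, B7->F; covers B1=T, B2=E, B6=T, B7=F
union over the pool: B1=T, B1=F, B2=S, B2=E, B3=T, B4=S, B5=T, B6=T, B6=F, B7=T, B7=F
uncovered (3 of 14): B3=F, B4=E, B5=F
Answer: 3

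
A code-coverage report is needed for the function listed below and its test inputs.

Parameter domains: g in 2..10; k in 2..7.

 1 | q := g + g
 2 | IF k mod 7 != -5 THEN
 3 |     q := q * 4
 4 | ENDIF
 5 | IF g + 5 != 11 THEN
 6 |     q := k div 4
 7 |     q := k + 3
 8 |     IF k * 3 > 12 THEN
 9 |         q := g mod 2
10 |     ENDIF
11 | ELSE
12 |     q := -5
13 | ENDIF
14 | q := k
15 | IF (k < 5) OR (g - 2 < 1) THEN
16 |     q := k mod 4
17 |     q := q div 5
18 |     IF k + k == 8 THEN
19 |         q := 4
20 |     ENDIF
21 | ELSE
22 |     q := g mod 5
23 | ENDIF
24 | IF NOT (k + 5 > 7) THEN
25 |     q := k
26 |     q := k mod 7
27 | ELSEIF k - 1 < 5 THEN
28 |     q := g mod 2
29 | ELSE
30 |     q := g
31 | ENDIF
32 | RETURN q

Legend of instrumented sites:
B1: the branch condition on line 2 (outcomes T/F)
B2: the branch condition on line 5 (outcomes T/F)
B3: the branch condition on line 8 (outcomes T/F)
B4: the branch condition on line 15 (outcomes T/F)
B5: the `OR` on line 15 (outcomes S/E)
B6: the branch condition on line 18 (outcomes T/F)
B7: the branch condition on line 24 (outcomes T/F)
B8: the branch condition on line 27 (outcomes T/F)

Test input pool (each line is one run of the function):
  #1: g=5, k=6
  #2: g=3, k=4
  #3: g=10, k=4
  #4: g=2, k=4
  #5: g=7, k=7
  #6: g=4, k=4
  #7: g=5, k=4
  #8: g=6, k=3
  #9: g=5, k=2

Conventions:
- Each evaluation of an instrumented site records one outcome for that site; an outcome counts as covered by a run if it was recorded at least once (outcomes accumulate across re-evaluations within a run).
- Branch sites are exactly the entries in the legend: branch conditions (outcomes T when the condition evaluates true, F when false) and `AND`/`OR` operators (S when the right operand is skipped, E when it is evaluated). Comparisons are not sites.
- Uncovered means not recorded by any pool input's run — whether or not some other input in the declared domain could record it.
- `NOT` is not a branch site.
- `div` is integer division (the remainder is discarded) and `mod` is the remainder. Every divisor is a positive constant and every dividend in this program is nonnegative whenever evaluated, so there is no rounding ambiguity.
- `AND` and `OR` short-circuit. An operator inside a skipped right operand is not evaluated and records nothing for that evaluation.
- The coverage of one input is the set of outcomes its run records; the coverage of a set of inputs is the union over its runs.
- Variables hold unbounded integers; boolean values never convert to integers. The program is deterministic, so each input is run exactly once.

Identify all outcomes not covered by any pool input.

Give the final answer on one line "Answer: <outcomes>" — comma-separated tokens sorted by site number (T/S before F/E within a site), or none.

input #1, g=5, k=6: outcomes B1=T, B2=T, B3=T, B4=F, B5=E, B7=F, B8=F
input #2, g=3, k=4: outcomes B1=T, B2=T, B3=F, B4=T, B5=S, B6=T, B7=F, B8=T
input #3, g=10, k=4: outcomes B1=T, B2=T, B3=F, B4=T, B5=S, B6=T, B7=F, B8=T
input #4, g=2, k=4: outcomes B1=T, B2=T, B3=F, B4=T, B5=S, B6=T, B7=F, B8=T
input #5, g=7, k=7: outcomes B1=T, B2=T, B3=T, B4=F, B5=E, B7=F, B8=F
input #6, g=4, k=4: outcomes B1=T, B2=T, B3=F, B4=T, B5=S, B6=T, B7=F, B8=T
input #7, g=5, k=4: outcomes B1=T, B2=T, B3=F, B4=T, B5=S, B6=T, B7=F, B8=T
input #8, g=6, k=3: outcomes B1=T, B2=F, B4=T, B5=S, B6=F, B7=F, B8=T
input #9, g=5, k=2: outcomes B1=T, B2=T, B3=F, B4=T, B5=S, B6=F, B7=T
union over the pool: B1=T, B2=T, B2=F, B3=T, B3=F, B4=T, B4=F, B5=S, B5=E, B6=T, B6=F, B7=T, B7=F, B8=T, B8=F
uncovered (1 of 16): B1=F

Answer: B1=F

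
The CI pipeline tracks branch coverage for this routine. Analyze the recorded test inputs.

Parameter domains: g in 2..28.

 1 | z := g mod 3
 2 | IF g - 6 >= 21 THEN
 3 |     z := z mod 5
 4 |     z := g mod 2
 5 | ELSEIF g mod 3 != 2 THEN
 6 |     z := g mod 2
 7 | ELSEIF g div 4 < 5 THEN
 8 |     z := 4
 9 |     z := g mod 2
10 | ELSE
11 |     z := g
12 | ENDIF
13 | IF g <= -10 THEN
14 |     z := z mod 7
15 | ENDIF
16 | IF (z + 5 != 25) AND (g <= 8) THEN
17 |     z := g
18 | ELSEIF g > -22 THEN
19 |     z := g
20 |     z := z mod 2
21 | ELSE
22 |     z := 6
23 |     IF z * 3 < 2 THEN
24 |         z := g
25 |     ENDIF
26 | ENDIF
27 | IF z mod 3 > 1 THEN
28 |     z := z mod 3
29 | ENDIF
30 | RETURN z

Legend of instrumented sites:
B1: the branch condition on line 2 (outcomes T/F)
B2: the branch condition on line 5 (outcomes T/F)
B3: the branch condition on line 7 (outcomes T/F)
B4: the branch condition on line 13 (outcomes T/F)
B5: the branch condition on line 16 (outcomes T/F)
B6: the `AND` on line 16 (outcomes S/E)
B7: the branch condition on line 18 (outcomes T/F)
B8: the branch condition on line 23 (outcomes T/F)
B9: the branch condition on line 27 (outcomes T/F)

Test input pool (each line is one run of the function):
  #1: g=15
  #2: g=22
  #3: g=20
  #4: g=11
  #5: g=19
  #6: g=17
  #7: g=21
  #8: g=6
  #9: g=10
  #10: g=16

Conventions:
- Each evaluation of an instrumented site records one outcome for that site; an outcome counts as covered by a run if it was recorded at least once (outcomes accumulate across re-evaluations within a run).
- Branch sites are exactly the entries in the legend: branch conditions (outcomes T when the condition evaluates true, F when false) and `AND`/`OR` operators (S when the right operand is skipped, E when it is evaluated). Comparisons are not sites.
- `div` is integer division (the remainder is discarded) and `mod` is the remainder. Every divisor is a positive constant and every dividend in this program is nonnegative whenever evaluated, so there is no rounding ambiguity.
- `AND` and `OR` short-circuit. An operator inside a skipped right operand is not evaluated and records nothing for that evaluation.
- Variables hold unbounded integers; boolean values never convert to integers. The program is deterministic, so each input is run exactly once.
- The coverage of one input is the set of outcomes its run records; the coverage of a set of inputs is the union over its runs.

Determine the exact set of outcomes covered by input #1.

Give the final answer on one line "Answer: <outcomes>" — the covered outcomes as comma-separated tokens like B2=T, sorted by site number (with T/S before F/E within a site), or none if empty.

Tracing the run of input #1 (g=15):
  B1->F, B2->T, B4->F, B6->E, B5->F, B7->T, B9->F
distinct outcomes covered: B1=F, B2=T, B4=F, B5=F, B6=E, B7=T, B9=F

Answer: B1=F, B2=T, B4=F, B5=F, B6=E, B7=T, B9=F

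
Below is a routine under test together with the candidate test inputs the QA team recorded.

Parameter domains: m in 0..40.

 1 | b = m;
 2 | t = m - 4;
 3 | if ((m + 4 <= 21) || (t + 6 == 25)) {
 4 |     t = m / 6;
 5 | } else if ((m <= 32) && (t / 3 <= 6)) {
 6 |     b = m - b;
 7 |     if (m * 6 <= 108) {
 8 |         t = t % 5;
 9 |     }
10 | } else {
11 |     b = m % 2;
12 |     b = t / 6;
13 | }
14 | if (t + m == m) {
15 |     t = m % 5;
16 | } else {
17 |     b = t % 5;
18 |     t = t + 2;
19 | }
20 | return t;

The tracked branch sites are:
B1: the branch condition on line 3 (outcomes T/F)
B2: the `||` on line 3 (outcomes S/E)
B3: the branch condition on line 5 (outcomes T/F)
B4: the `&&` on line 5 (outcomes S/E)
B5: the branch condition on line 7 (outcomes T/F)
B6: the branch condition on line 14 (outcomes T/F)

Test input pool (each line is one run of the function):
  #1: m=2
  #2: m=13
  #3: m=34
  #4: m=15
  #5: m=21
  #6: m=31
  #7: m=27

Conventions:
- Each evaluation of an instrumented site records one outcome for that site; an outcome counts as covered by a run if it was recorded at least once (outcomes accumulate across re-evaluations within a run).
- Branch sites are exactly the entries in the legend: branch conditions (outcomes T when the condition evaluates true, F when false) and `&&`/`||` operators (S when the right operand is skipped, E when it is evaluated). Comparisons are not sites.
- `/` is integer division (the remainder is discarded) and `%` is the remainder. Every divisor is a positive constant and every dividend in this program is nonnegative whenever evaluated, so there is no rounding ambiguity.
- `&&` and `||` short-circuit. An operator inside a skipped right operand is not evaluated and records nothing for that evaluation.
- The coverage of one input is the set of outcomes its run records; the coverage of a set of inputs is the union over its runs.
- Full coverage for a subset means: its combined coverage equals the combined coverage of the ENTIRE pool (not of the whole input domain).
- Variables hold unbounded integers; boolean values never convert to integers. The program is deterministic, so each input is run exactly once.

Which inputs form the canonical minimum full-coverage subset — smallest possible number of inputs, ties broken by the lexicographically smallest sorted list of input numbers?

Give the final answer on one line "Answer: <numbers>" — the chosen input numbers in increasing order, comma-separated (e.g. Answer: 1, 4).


#1 (m=2) -> covered: B1=T, B2=S, B6=T
#2 (m=13) -> covered: B1=T, B2=S, B6=F
#3 (m=34) -> covered: B1=F, B2=E, B3=F, B4=S, B6=F
#4 (m=15) -> covered: B1=T, B2=S, B6=F
#5 (m=21) -> covered: B1=F, B2=E, B3=T, B4=E, B5=F, B6=F
#6 (m=31) -> covered: B1=F, B2=E, B3=F, B4=E, B6=F
#7 (m=27) -> covered: B1=F, B2=E, B3=F, B4=E, B6=F
together the pool reaches 11 outcomes: B1=T, B1=F, B2=S, B2=E, B3=T, B3=F, B4=S, B4=E, B5=F, B6=T, B6=F
checked all size-1 subsets: none covers 11 outcomes (max 6/11)
checked all size-2 subsets: none covers 11 outcomes (max 9/11)
at size 3, {1, 3, 5} reaches all 11 outcomes; every lexicographically earlier size-3 subset fails
Answer: 1, 3, 5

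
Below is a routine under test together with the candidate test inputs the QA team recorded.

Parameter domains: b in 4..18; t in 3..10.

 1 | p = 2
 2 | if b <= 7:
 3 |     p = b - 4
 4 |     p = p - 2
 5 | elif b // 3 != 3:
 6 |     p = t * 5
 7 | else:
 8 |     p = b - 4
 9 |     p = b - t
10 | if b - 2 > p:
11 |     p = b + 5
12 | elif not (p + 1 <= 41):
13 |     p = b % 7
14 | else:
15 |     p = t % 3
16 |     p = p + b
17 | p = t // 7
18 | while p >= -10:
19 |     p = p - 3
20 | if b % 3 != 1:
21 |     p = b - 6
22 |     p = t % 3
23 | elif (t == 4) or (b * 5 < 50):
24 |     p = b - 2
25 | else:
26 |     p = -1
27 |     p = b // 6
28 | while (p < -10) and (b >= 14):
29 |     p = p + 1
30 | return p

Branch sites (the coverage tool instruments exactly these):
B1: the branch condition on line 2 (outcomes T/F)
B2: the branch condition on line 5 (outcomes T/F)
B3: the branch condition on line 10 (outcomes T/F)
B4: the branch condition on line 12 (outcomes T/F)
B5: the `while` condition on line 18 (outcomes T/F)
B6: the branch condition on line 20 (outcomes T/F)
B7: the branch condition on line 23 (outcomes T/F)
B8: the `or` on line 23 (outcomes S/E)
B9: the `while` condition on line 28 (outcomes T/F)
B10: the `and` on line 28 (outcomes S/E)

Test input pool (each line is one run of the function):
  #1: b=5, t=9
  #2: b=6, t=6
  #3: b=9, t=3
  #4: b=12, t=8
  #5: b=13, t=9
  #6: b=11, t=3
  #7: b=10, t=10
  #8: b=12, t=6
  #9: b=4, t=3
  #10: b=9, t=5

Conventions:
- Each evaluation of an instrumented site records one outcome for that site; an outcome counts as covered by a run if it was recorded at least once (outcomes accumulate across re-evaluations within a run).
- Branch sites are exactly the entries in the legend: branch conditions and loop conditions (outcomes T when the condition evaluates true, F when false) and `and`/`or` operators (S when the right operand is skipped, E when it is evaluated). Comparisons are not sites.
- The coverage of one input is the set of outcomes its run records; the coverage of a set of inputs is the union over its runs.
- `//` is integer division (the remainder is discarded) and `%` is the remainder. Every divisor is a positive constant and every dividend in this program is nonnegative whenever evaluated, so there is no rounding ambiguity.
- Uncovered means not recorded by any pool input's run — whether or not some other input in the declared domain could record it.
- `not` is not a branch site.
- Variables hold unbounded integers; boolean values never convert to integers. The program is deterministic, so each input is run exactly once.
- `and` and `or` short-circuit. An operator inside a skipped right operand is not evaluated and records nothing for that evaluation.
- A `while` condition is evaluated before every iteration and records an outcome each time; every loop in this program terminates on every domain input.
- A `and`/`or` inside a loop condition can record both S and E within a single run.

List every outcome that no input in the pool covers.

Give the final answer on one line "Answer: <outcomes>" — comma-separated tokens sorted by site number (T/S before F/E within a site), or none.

input #1, b=5, t=9: outcomes B1=T, B3=T, B5=T, B5=F, B6=T, B9=F, B10=S
input #2, b=6, t=6: outcomes B1=T, B3=T, B5=T, B5=F, B6=T, B9=F, B10=S
input #3, b=9, t=3: outcomes B1=F, B2=F, B3=T, B5=T, B5=F, B6=T, B9=F, B10=S
input #4, b=12, t=8: outcomes B1=F, B2=T, B3=F, B4=F, B5=T, B5=F, B6=T, B9=F, B10=S
input #5, b=13, t=9: outcomes B1=F, B2=T, B3=F, B4=T, B5=T, B5=F, B6=F, B7=F, B8=E, B9=F, B10=S
input #6, b=11, t=3: outcomes B1=F, B2=F, B3=T, B5=T, B5=F, B6=T, B9=F, B10=S
input #7, b=10, t=10: outcomes B1=F, B2=F, B3=T, B5=T, B5=F, B6=F, B7=F, B8=E, B9=F, B10=S
input #8, b=12, t=6: outcomes B1=F, B2=T, B3=F, B4=F, B5=T, B5=F, B6=T, B9=F, B10=S
input #9, b=4, t=3: outcomes B1=T, B3=T, B5=T, B5=F, B6=F, B7=T, B8=E, B9=F, B10=S
input #10, b=9, t=5: outcomes B1=F, B2=F, B3=T, B5=T, B5=F, B6=T, B9=F, B10=S
union over the pool: B1=T, B1=F, B2=T, B2=F, B3=T, B3=F, B4=T, B4=F, B5=T, B5=F, B6=T, B6=F, B7=T, B7=F, B8=E, B9=F, B10=S
uncovered (3 of 20): B8=S, B9=T, B10=E

Answer: B8=S, B9=T, B10=E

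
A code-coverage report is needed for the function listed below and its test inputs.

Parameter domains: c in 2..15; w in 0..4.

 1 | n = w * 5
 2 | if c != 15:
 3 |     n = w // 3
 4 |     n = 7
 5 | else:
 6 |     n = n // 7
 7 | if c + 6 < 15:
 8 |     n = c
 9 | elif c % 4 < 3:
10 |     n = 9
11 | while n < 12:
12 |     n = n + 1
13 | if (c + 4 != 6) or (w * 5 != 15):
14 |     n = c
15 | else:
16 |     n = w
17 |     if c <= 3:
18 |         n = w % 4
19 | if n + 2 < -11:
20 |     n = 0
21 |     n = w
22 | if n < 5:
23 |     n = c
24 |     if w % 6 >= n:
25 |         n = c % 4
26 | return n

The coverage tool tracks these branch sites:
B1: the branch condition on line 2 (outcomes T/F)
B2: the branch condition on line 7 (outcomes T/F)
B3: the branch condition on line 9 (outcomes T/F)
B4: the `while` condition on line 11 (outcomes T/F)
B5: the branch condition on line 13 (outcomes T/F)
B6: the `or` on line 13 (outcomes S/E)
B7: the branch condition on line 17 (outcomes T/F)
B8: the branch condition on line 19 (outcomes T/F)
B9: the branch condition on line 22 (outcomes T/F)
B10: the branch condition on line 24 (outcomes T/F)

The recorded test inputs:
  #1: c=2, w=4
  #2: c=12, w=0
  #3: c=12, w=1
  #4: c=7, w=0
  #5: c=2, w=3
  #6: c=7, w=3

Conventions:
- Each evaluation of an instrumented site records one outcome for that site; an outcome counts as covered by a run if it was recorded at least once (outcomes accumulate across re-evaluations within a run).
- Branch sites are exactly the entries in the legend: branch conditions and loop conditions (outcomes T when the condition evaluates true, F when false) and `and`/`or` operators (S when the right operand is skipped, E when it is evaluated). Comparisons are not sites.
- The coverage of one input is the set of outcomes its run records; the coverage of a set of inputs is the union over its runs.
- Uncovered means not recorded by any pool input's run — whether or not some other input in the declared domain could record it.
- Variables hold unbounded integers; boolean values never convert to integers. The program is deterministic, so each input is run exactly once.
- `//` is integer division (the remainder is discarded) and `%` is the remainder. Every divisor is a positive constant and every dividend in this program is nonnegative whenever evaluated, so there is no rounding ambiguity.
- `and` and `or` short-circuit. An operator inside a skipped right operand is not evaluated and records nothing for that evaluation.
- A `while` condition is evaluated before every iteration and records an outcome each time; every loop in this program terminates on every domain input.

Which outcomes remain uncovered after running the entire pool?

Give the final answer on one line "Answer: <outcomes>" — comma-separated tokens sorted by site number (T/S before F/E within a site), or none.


#1 (c=2, w=4) -> B1->T, B2->T, B4->T, B4->T, B4->T, B4->T, B4->T, B4->T, B4->T, B4->T, B4->T, B4->T, B4->F, B6->E, ...; covered: B1=T, B2=T, B4=T, B4=F, B5=T, B6=E, B8=F, B9=T, B10=T
#2 (c=12, w=0) -> B1->T, B2->F, B3->T, B4->T, B4->T, B4->T, B4->F, B6->S, B5->T, B8->F, B9->F; covered: B1=T, B2=F, B3=T, B4=T, B4=F, B5=T, B6=S, B8=F, B9=F
#3 (c=12, w=1) -> B1->T, B2->F, B3->T, B4->T, B4->T, B4->T, B4->F, B6->S, B5->T, B8->F, B9->F; covered: B1=T, B2=F, B3=T, B4=T, B4=F, B5=T, B6=S, B8=F, B9=F
#4 (c=7, w=0) -> B1->T, B2->T, B4->T, B4->T, B4->T, B4->T, B4->T, B4->F, B6->S, B5->T, B8->F, B9->F; covered: B1=T, B2=T, B4=T, B4=F, B5=T, B6=S, B8=F, B9=F
#5 (c=2, w=3) -> B1->T, B2->T, B4->T, B4->T, B4->T, B4->T, B4->T, B4->T, B4->T, B4->T, B4->T, B4->T, B4->F, B6->E, ...; covered: B1=T, B2=T, B4=T, B4=F, B5=F, B6=E, B7=T, B8=F, B9=T, B10=T
#6 (c=7, w=3) -> B1->T, B2->T, B4->T, B4->T, B4->T, B4->T, B4->T, B4->F, B6->S, B5->T, B8->F, B9->F; covered: B1=T, B2=T, B4=T, B4=F, B5=T, B6=S, B8=F, B9=F
union over the pool: B1=T, B2=T, B2=F, B3=T, B4=T, B4=F, B5=T, B5=F, B6=S, B6=E, B7=T, B8=F, B9=T, B9=F, B10=T
uncovered (5 of 20): B1=F, B3=F, B7=F, B8=T, B10=F
Answer: B1=F, B3=F, B7=F, B8=T, B10=F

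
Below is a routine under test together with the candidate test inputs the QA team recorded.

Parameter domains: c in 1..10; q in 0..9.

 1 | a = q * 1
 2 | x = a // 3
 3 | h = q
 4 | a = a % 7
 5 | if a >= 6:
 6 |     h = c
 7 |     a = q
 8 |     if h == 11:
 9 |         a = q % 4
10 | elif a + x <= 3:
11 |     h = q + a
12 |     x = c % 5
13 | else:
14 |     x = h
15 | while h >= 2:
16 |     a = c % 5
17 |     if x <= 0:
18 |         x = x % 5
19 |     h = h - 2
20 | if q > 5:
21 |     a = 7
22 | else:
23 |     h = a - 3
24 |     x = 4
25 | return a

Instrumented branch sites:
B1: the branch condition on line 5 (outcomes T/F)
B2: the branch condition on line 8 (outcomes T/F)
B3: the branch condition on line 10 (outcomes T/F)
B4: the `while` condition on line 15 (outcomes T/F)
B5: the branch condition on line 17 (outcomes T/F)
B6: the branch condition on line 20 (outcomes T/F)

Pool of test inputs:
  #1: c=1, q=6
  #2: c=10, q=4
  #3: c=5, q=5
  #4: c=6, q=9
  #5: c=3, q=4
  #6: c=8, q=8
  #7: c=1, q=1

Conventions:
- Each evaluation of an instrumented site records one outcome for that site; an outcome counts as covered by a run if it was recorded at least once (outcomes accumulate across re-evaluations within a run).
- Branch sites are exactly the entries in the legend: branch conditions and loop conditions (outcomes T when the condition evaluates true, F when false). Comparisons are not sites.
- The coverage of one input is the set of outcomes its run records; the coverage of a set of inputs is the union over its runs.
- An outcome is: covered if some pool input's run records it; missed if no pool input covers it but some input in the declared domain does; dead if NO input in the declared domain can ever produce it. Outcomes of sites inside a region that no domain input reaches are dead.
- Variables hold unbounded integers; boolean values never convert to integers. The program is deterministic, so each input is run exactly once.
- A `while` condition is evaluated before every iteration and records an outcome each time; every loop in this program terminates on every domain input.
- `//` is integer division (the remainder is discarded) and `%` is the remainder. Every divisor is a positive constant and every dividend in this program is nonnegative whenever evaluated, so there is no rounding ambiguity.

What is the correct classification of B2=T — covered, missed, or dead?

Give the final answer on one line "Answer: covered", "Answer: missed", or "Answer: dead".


no pool input records B2=T
checking all 100 inputs in the declared domain: B2=T is never recorded -> dead
Answer: dead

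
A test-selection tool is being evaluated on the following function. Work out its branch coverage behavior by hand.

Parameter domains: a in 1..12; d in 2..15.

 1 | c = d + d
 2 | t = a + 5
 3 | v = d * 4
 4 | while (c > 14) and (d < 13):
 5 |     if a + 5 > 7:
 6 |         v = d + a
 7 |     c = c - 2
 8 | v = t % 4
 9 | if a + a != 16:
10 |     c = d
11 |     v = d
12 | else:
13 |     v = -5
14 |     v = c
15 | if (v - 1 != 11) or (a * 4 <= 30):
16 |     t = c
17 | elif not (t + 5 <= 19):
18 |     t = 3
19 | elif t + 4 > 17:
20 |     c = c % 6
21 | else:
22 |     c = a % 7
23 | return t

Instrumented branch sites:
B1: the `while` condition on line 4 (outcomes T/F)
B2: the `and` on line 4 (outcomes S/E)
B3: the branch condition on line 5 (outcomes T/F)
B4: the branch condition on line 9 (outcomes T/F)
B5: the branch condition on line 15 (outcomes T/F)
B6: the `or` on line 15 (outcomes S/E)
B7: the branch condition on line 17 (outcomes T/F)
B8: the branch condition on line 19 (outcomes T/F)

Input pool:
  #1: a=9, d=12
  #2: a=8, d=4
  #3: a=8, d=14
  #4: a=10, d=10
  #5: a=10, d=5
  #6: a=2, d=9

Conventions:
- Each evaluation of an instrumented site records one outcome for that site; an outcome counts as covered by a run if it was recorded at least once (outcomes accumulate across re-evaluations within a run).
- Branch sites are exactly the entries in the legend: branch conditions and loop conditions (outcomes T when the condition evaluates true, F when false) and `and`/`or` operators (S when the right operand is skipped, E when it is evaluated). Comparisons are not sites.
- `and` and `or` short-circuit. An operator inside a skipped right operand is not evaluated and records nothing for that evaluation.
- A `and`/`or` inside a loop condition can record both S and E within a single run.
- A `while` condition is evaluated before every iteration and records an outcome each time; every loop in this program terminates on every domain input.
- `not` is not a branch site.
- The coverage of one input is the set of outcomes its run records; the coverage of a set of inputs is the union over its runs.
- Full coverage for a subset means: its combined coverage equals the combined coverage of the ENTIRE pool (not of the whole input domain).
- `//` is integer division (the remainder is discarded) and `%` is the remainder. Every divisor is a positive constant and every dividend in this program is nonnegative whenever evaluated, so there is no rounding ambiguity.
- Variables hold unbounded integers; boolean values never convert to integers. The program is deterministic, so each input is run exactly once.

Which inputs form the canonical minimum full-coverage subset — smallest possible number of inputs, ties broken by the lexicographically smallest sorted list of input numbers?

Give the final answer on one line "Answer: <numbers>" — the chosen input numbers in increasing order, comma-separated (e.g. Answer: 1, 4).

test 1 (a=9, d=12) hits B1=T, B1=F, B2=S, B2=E, B3=T, B4=T, B5=F, B6=E, B7=F, B8=T
test 2 (a=8, d=4) hits B1=F, B2=S, B4=F, B5=T, B6=S
test 3 (a=8, d=14) hits B1=F, B2=E, B4=F, B5=T, B6=S
test 4 (a=10, d=10) hits B1=T, B1=F, B2=S, B2=E, B3=T, B4=T, B5=T, B6=S
test 5 (a=10, d=5) hits B1=F, B2=S, B4=T, B5=T, B6=S
test 6 (a=2, d=9) hits B1=T, B1=F, B2=S, B2=E, B3=F, B4=T, B5=T, B6=S
union over all inputs: B1=T, B1=F, B2=S, B2=E, B3=T, B3=F, B4=T, B4=F, B5=T, B5=F, B6=S, B6=E, B7=F, B8=T (14 outcomes)
every size-1 subset falls short of the 14 outcomes (best: 10/14)
every size-2 subset falls short of the 14 outcomes (best: 13/14)
size 3: inputs {1, 2, 6} cover all 14 outcomes, and no lexicographically smaller subset of this size does

Answer: 1, 2, 6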